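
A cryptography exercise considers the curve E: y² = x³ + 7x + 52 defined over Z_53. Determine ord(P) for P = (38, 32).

4

2P: tangent at (38, 32): λ = (3·38² + 7)/(2·32) ≡ 46/11. 11⁻¹ ≡ 29 (mod 53), so λ ≡ 46·29 ≡ 9.
  x = λ² - 38 - 38 = 81 - 76 ≡ 5; y = λ·(38 - 5) - 32 ≡ 0. → (5, 0)
3P: (5, 0) + (38, 32). λ = (32 - 0)/(38 - 5) ≡ 32/33 mod 53. 33⁻¹ ≡ 45 (mod 53) since 33·45 = 1485 ≡ 1, so λ ≡ 9.
  x = λ² - 5 - 38 = 81 - 43 ≡ 38; y = λ·(5 - 38) - 0 ≡ 21. → (38, 21)
4P: (38, 21) + (38, 32): same x and y₁ ≡ -y₂, so the sum is O.
4P = O, so the order is 4.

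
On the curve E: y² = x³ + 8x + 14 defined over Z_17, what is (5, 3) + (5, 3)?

tangent at (5, 3): λ = (3·5² + 8)/(2·3) ≡ 15/6. 6⁻¹ ≡ 3 (mod 17) since 6·3 = 18 ≡ 1, so λ ≡ 15·3 ≡ 11.
  x = λ² - 5 - 5 = 121 - 10 ≡ 9; y = λ·(5 - 9) - 3 ≡ 4. → (9, 4)

(9, 4)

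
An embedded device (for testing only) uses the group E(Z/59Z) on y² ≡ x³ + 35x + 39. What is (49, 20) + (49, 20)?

(21, 8)

tangent at (49, 20): λ = (3·49² + 35)/(2·20) ≡ 40/40. 40⁻¹ ≡ 31 (mod 59), so λ ≡ 40·31 ≡ 1.
  x = λ² - 49 - 49 = 1 - 98 ≡ 21; y = λ·(49 - 21) - 20 ≡ 8. → (21, 8)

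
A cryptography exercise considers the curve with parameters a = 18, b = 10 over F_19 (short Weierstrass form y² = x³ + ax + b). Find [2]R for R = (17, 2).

tangent at (17, 2): λ = (3·17² + 18)/(2·2) ≡ 11/4. 4⁻¹ ≡ 5 (mod 19), so λ ≡ 11·5 ≡ 17.
  x = λ² - 17 - 17 = 289 - 34 ≡ 8; y = λ·(17 - 8) - 2 ≡ 18. → (8, 18)

(8, 18)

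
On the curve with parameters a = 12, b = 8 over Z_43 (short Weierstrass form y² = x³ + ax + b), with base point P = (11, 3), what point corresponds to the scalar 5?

(12, 17)

Repeated addition: build up to 5P.
2P: tangent at (11, 3): λ = (3·11² + 12)/(2·3) ≡ 31/6. 6⁻¹ ≡ 36 (mod 43) since 6·36 = 216 ≡ 1, so λ ≡ 31·36 ≡ 41.
  x = λ² - 11 - 11 = 1681 - 22 ≡ 25; y = λ·(11 - 25) - 3 ≡ 25. → (25, 25)
3P: (25, 25) + (11, 3). λ = (3 - 25)/(11 - 25) ≡ 21/29 mod 43. 29⁻¹ ≡ 3 (mod 43) since 29·3 = 87 ≡ 1, so λ ≡ 20.
  x = λ² - 25 - 11 = 400 - 36 ≡ 20; y = λ·(25 - 20) - 25 ≡ 32. → (20, 32)
4P: (20, 32) + (11, 3). λ = (3 - 32)/(11 - 20) ≡ 14/34 mod 43. 34⁻¹ ≡ 19 (mod 43) since 34·19 = 646 ≡ 1, so λ ≡ 8.
  x = λ² - 20 - 11 = 64 - 31 ≡ 33; y = λ·(20 - 33) - 32 ≡ 36. → (33, 36)
5P: (33, 36) + (11, 3). λ = (3 - 36)/(11 - 33) ≡ 10/21 mod 43. 21⁻¹ ≡ 41 (mod 43), so λ ≡ 23.
  x = λ² - 33 - 11 = 529 - 44 ≡ 12; y = λ·(33 - 12) - 36 ≡ 17. → (12, 17)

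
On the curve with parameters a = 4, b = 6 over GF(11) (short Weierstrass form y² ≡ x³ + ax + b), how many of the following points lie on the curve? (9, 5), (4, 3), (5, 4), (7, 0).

(9, 5): 5² ≡ 3, rhs ≡ 1 → off.
(4, 3): 3² ≡ 9, rhs ≡ 9 → on.
(5, 4): 4² ≡ 5, rhs ≡ 8 → off.
(7, 0): 0² ≡ 0, rhs ≡ 3 → off.

1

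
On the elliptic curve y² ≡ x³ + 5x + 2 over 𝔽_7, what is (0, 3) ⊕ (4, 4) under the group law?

(0, 3) + (4, 4). λ = (4 - 3)/(4 - 0) ≡ 1/4 mod 7. 4⁻¹ ≡ 2 (mod 7), so λ ≡ 2.
  x = λ² - 0 - 4 = 4 - 4 ≡ 0; y = λ·(0 - 0) - 3 ≡ 4. → (0, 4)

(0, 4)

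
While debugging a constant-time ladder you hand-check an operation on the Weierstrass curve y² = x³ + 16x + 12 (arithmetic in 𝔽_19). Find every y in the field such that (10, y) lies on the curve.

none

x³ + 16x + 12 = 1172 ≡ 13 (mod 19).
13 is a non-residue mod 19; no y exists.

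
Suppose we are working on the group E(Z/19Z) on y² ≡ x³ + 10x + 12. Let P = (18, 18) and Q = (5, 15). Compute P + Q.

(18, 18) + (5, 15). λ = (15 - 18)/(5 - 18) ≡ 16/6 mod 19. 6⁻¹ ≡ 16 (mod 19) since 6·16 = 96 ≡ 1, so λ ≡ 9.
  x = λ² - 18 - 5 = 81 - 23 ≡ 1; y = λ·(18 - 1) - 18 ≡ 2. → (1, 2)

(1, 2)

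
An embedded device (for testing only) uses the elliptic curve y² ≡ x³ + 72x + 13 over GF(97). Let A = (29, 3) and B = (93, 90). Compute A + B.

(29, 3) + (93, 90). λ = (90 - 3)/(93 - 29) ≡ 87/64 mod 97. 64⁻¹ ≡ 47 (mod 97), so λ ≡ 15.
  x = λ² - 29 - 93 = 225 - 122 ≡ 6; y = λ·(29 - 6) - 3 ≡ 51. → (6, 51)

(6, 51)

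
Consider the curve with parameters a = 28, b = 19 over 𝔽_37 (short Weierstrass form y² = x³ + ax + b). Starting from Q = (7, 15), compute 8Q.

(25, 8)

Double-and-add on 8 = (1000)₂. Start with Q = (7, 15) for the leading 1-bit.
double: tangent at (7, 15): λ = (3·7² + 28)/(2·15) ≡ 27/30. 30⁻¹ ≡ 21 (mod 37), so λ ≡ 27·21 ≡ 12.
  x = λ² - 7 - 7 = 144 - 14 ≡ 19; y = λ·(7 - 19) - 15 ≡ 26. → (19, 26)
double: tangent at (19, 26): λ = (3·19² + 28)/(2·26) ≡ 1/15. 15⁻¹ ≡ 5 (mod 37), so λ ≡ 1·5 ≡ 5.
  x = λ² - 19 - 19 = 25 - 38 ≡ 24; y = λ·(19 - 24) - 26 ≡ 23. → (24, 23)
double: tangent at (24, 23): λ = (3·24² + 28)/(2·23) ≡ 17/9. 9⁻¹ ≡ 33 (mod 37), so λ ≡ 17·33 ≡ 6.
  x = λ² - 24 - 24 = 36 - 48 ≡ 25; y = λ·(24 - 25) - 23 ≡ 8. → (25, 8)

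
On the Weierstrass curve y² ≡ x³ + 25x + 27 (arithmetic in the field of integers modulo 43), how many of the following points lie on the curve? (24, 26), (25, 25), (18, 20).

(24, 26): 26² ≡ 31, rhs ≡ 3 → off.
(25, 25): 25² ≡ 23, rhs ≡ 23 → on.
(18, 20): 20² ≡ 13, rhs ≡ 31 → off.

1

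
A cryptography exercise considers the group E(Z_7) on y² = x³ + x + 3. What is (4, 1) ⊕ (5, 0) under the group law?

(6, 1)

(4, 1) + (5, 0). λ = (0 - 1)/(5 - 4) ≡ 6/1 mod 7. 1⁻¹ ≡ 1 (mod 7), so λ ≡ 6.
  x = λ² - 4 - 5 = 36 - 9 ≡ 6; y = λ·(4 - 6) - 1 ≡ 1. → (6, 1)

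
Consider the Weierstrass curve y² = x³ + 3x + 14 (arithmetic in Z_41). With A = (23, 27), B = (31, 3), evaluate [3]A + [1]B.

(21, 20)

First 3A:
Repeated addition: build up to 3A.
2A: tangent at (23, 27): λ = (3·23² + 3)/(2·27) ≡ 32/13. 13⁻¹ ≡ 19 (mod 41), so λ ≡ 32·19 ≡ 34.
  x = λ² - 23 - 23 = 1156 - 46 ≡ 3; y = λ·(23 - 3) - 27 ≡ 38. → (3, 38)
3A: (3, 38) + (23, 27). λ = (27 - 38)/(23 - 3) ≡ 30/20 mod 41. 20⁻¹ ≡ 39 (mod 41), so λ ≡ 22.
  x = λ² - 3 - 23 = 484 - 26 ≡ 7; y = λ·(3 - 7) - 38 ≡ 38. → (7, 38)
3A = (7, 38).
Finally 3A + B:
(7, 38) + (31, 3). λ = (3 - 38)/(31 - 7) ≡ 6/24 mod 41. 24⁻¹ ≡ 12 (mod 41), so λ ≡ 31.
  x = λ² - 7 - 31 = 961 - 38 ≡ 21; y = λ·(7 - 21) - 38 ≡ 20. → (21, 20)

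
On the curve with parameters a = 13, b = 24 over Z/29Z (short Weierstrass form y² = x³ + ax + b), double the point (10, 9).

(22, 24)

tangent at (10, 9): λ = (3·10² + 13)/(2·9) ≡ 23/18. 18⁻¹ ≡ 21 (mod 29) since 18·21 = 378 ≡ 1, so λ ≡ 23·21 ≡ 19.
  x = λ² - 10 - 10 = 361 - 20 ≡ 22; y = λ·(10 - 22) - 9 ≡ 24. → (22, 24)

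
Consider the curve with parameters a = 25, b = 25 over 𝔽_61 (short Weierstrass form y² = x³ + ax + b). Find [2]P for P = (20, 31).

tangent at (20, 31): λ = (3·20² + 25)/(2·31) ≡ 5/1. 1⁻¹ ≡ 1 (mod 61), so λ ≡ 5·1 ≡ 5.
  x = λ² - 20 - 20 = 25 - 40 ≡ 46; y = λ·(20 - 46) - 31 ≡ 22. → (46, 22)

(46, 22)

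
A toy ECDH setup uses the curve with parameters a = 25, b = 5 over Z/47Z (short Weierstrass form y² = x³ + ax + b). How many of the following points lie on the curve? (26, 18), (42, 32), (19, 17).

(26, 18): 18² ≡ 42, rhs ≡ 42 → on.
(42, 32): 32² ≡ 37, rhs ≡ 37 → on.
(19, 17): 17² ≡ 7, rhs ≡ 7 → on.

3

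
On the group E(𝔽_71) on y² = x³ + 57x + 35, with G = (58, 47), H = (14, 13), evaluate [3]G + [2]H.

(22, 3)

First 3G:
Repeated addition: build up to 3G.
2G: tangent at (58, 47): λ = (3·58² + 57)/(2·47) ≡ 67/23. 23⁻¹ ≡ 34 (mod 71), so λ ≡ 67·34 ≡ 6.
  x = λ² - 58 - 58 = 36 - 116 ≡ 62; y = λ·(58 - 62) - 47 ≡ 0. → (62, 0)
3G: (62, 0) + (58, 47). λ = (47 - 0)/(58 - 62) ≡ 47/67 mod 71. 67⁻¹ ≡ 53 (mod 71), so λ ≡ 6.
  x = λ² - 62 - 58 = 36 - 120 ≡ 58; y = λ·(62 - 58) - 0 ≡ 24. → (58, 24)
3G = (58, 24).
Next 2H:
Repeated addition: build up to 2H.
2H: tangent at (14, 13): λ = (3·14² + 57)/(2·13) ≡ 6/26. 26⁻¹ ≡ 41 (mod 71) since 26·41 = 1066 ≡ 1, so λ ≡ 6·41 ≡ 33.
  x = λ² - 14 - 14 = 1089 - 28 ≡ 67; y = λ·(14 - 67) - 13 ≡ 13. → (67, 13)
2H = (67, 13).
Finally 3G + 2H:
(58, 24) + (67, 13). λ = (13 - 24)/(67 - 58) ≡ 60/9 mod 71. 9⁻¹ ≡ 8 (mod 71), so λ ≡ 54.
  x = λ² - 58 - 67 = 2916 - 125 ≡ 22; y = λ·(58 - 22) - 24 ≡ 3. → (22, 3)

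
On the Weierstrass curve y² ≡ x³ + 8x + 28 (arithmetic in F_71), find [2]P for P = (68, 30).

(66, 54)

tangent at (68, 30): λ = (3·68² + 8)/(2·30) ≡ 35/60. 60⁻¹ ≡ 58 (mod 71), so λ ≡ 35·58 ≡ 42.
  x = λ² - 68 - 68 = 1764 - 136 ≡ 66; y = λ·(68 - 66) - 30 ≡ 54. → (66, 54)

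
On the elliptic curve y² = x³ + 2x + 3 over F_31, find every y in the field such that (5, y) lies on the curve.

x³ + 2x + 3 = 138 ≡ 14 (mod 31).
Square roots of 14 mod 31: 13 and 18 (since 13² = 169 ≡ 14).

13, 18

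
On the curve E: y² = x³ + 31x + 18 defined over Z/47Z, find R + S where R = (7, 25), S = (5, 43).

(7, 25) + (5, 43). λ = (43 - 25)/(5 - 7) ≡ 18/45 mod 47. 45⁻¹ ≡ 23 (mod 47) since 45·23 = 1035 ≡ 1, so λ ≡ 38.
  x = λ² - 7 - 5 = 1444 - 12 ≡ 22; y = λ·(7 - 22) - 25 ≡ 16. → (22, 16)

(22, 16)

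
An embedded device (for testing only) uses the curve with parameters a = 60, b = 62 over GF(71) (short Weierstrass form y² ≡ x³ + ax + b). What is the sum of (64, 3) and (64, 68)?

O

The two points share x = 64 and their y-coordinates satisfy 3 + 68 ≡ 0 (mod 71), so they are inverses. Their sum is O.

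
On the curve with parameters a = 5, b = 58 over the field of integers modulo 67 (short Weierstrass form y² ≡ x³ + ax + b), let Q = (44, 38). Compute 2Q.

(26, 64)

tangent at (44, 38): λ = (3·44² + 5)/(2·38) ≡ 51/9. 9⁻¹ ≡ 15 (mod 67), so λ ≡ 51·15 ≡ 28.
  x = λ² - 44 - 44 = 784 - 88 ≡ 26; y = λ·(44 - 26) - 38 ≡ 64. → (26, 64)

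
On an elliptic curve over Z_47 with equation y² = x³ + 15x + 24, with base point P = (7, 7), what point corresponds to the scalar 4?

(42, 24)

Repeated addition: build up to 4P.
2P: tangent at (7, 7): λ = (3·7² + 15)/(2·7) ≡ 21/14. 14⁻¹ ≡ 37 (mod 47) since 14·37 = 518 ≡ 1, so λ ≡ 21·37 ≡ 25.
  x = λ² - 7 - 7 = 625 - 14 ≡ 0; y = λ·(7 - 0) - 7 ≡ 27. → (0, 27)
3P: (0, 27) + (7, 7). λ = (7 - 27)/(7 - 0) ≡ 27/7 mod 47. 7⁻¹ ≡ 27 (mod 47) since 7·27 = 189 ≡ 1, so λ ≡ 24.
  x = λ² - 0 - 7 = 576 - 7 ≡ 5; y = λ·(0 - 5) - 27 ≡ 41. → (5, 41)
4P: (5, 41) + (7, 7). λ = (7 - 41)/(7 - 5) ≡ 13/2 mod 47. 2⁻¹ ≡ 24 (mod 47), so λ ≡ 30.
  x = λ² - 5 - 7 = 900 - 12 ≡ 42; y = λ·(5 - 42) - 41 ≡ 24. → (42, 24)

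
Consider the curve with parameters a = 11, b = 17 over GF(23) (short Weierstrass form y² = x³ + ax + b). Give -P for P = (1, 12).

(1, 11)

-(1, 12) = (1, -12 mod 23) = (1, 11).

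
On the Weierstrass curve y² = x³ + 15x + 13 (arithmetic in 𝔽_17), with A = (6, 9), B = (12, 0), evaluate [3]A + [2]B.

(15, 14)

First 3A:
Repeated addition: build up to 3A.
2A: tangent at (6, 9): λ = (3·6² + 15)/(2·9) ≡ 4/1. 1⁻¹ ≡ 1 (mod 17), so λ ≡ 4·1 ≡ 4.
  x = λ² - 6 - 6 = 16 - 12 ≡ 4; y = λ·(6 - 4) - 9 ≡ 16. → (4, 16)
3A: (4, 16) + (6, 9). λ = (9 - 16)/(6 - 4) ≡ 10/2 mod 17. 2⁻¹ ≡ 9 (mod 17), so λ ≡ 5.
  x = λ² - 4 - 6 = 25 - 10 ≡ 15; y = λ·(4 - 15) - 16 ≡ 14. → (15, 14)
3A = (15, 14).
Next 2B:
Repeated addition: build up to 2B.
2B: (12, 0) + (12, 0): same x and y₁ ≡ -y₂, so the sum is O.
2B = O.
Finally 3A + 2B:
(15, 14) + O = (15, 14) (identity).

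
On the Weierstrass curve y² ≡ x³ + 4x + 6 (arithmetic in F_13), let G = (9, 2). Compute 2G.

tangent at (9, 2): λ = (3·9² + 4)/(2·2) ≡ 0/4. 4⁻¹ ≡ 10 (mod 13) since 4·10 = 40 ≡ 1, so λ ≡ 0·10 ≡ 0.
  x = λ² - 9 - 9 = 0 - 18 ≡ 8; y = λ·(9 - 8) - 2 ≡ 11. → (8, 11)

(8, 11)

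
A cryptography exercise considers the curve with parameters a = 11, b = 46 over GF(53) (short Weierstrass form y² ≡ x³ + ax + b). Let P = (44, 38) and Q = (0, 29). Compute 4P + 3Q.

(6, 13)

First 4P:
Repeated addition: build up to 4P.
2P: tangent at (44, 38): λ = (3·44² + 11)/(2·38) ≡ 42/23. 23⁻¹ ≡ 30 (mod 53) since 23·30 = 690 ≡ 1, so λ ≡ 42·30 ≡ 41.
  x = λ² - 44 - 44 = 1681 - 88 ≡ 3; y = λ·(44 - 3) - 38 ≡ 0. → (3, 0)
3P: (3, 0) + (44, 38). λ = (38 - 0)/(44 - 3) ≡ 38/41 mod 53. 41⁻¹ ≡ 22 (mod 53) since 41·22 = 902 ≡ 1, so λ ≡ 41.
  x = λ² - 3 - 44 = 1681 - 47 ≡ 44; y = λ·(3 - 44) - 0 ≡ 15. → (44, 15)
4P: (44, 15) + (44, 38): same x and y₁ ≡ -y₂, so the sum is ∞.
4P = ∞.
Next 3Q:
Repeated addition: build up to 3Q.
2Q: tangent at (0, 29): λ = (3·0² + 11)/(2·29) ≡ 11/5. 5⁻¹ ≡ 32 (mod 53), so λ ≡ 11·32 ≡ 34.
  x = λ² - 0 - 0 = 1156 - 0 ≡ 43; y = λ·(0 - 43) - 29 ≡ 46. → (43, 46)
3Q: (43, 46) + (0, 29). λ = (29 - 46)/(0 - 43) ≡ 36/10 mod 53. 10⁻¹ ≡ 16 (mod 53), so λ ≡ 46.
  x = λ² - 43 - 0 = 2116 - 43 ≡ 6; y = λ·(43 - 6) - 46 ≡ 13. → (6, 13)
3Q = (6, 13).
Finally 4P + 3Q:
∞ + (6, 13) = (6, 13) (identity).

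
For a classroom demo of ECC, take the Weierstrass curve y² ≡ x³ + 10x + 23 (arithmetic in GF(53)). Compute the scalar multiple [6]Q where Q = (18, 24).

(18, 24)

Double-and-add on 6 = (110)₂. Start with Q = (18, 24) for the leading 1-bit.
double: tangent at (18, 24): λ = (3·18² + 10)/(2·24) ≡ 28/48. 48⁻¹ ≡ 21 (mod 53) since 48·21 = 1008 ≡ 1, so λ ≡ 28·21 ≡ 5.
  x = λ² - 18 - 18 = 25 - 36 ≡ 42; y = λ·(18 - 42) - 24 ≡ 15. → (42, 15)
add Q: (42, 15) + (18, 24). λ = (24 - 15)/(18 - 42) ≡ 9/29 mod 53. 29⁻¹ ≡ 11 (mod 53), so λ ≡ 46.
  x = λ² - 42 - 18 = 2116 - 60 ≡ 42; y = λ·(42 - 42) - 15 ≡ 38. → (42, 38)
double: tangent at (42, 38): λ = (3·42² + 10)/(2·38) ≡ 2/23. 23⁻¹ ≡ 30 (mod 53), so λ ≡ 2·30 ≡ 7.
  x = λ² - 42 - 42 = 49 - 84 ≡ 18; y = λ·(42 - 18) - 38 ≡ 24. → (18, 24)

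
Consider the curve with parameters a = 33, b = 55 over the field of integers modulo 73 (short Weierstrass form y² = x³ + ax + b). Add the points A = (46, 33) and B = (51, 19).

(46, 33) + (51, 19). λ = (19 - 33)/(51 - 46) ≡ 59/5 mod 73. 5⁻¹ ≡ 44 (mod 73), so λ ≡ 41.
  x = λ² - 46 - 51 = 1681 - 97 ≡ 51; y = λ·(46 - 51) - 33 ≡ 54. → (51, 54)

(51, 54)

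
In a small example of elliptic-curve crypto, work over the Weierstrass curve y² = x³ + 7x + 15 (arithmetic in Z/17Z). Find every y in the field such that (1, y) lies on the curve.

none

x³ + 7x + 15 = 23 ≡ 6 (mod 17).
6 is a non-residue mod 17; no y exists.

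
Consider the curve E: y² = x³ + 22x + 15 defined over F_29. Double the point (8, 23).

(8, 6)

tangent at (8, 23): λ = (3·8² + 22)/(2·23) ≡ 11/17. 17⁻¹ ≡ 12 (mod 29), so λ ≡ 11·12 ≡ 16.
  x = λ² - 8 - 8 = 256 - 16 ≡ 8; y = λ·(8 - 8) - 23 ≡ 6. → (8, 6)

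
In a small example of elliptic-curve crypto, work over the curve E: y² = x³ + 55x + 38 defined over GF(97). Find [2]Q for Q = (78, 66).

tangent at (78, 66): λ = (3·78² + 55)/(2·66) ≡ 71/35. 35⁻¹ ≡ 61 (mod 97), so λ ≡ 71·61 ≡ 63.
  x = λ² - 78 - 78 = 3969 - 156 ≡ 30; y = λ·(78 - 30) - 66 ≡ 48. → (30, 48)

(30, 48)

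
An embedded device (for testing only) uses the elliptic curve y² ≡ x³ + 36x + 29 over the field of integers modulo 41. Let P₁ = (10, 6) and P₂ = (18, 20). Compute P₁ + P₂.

(34, 34)

(10, 6) + (18, 20). λ = (20 - 6)/(18 - 10) ≡ 14/8 mod 41. 8⁻¹ ≡ 36 (mod 41), so λ ≡ 12.
  x = λ² - 10 - 18 = 144 - 28 ≡ 34; y = λ·(10 - 34) - 6 ≡ 34. → (34, 34)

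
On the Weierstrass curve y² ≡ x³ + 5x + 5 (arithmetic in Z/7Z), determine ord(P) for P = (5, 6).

7

2P: tangent at (5, 6): λ = (3·5² + 5)/(2·6) ≡ 3/5. 5⁻¹ ≡ 3 (mod 7), so λ ≡ 3·3 ≡ 2.
  x = λ² - 5 - 5 = 4 - 10 ≡ 1; y = λ·(5 - 1) - 6 ≡ 2. → (1, 2)
3P: (1, 2) + (5, 6). λ = (6 - 2)/(5 - 1) ≡ 4/4 mod 7. 4⁻¹ ≡ 2 (mod 7) since 4·2 = 8 ≡ 1, so λ ≡ 1.
  x = λ² - 1 - 5 = 1 - 6 ≡ 2; y = λ·(1 - 2) - 2 ≡ 4. → (2, 4)
4P: (2, 4) + (5, 6). λ = (6 - 4)/(5 - 2) ≡ 2/3 mod 7. 3⁻¹ ≡ 5 (mod 7) since 3·5 = 15 ≡ 1, so λ ≡ 3.
  x = λ² - 2 - 5 = 9 - 7 ≡ 2; y = λ·(2 - 2) - 4 ≡ 3. → (2, 3)
5P: (2, 3) + (5, 6). λ = (6 - 3)/(5 - 2) ≡ 3/3 mod 7. 3⁻¹ ≡ 5 (mod 7), so λ ≡ 1.
  x = λ² - 2 - 5 = 1 - 7 ≡ 1; y = λ·(2 - 1) - 3 ≡ 5. → (1, 5)
6P: (1, 5) + (5, 6). λ = (6 - 5)/(5 - 1) ≡ 1/4 mod 7. 4⁻¹ ≡ 2 (mod 7) since 4·2 = 8 ≡ 1, so λ ≡ 2.
  x = λ² - 1 - 5 = 4 - 6 ≡ 5; y = λ·(1 - 5) - 5 ≡ 1. → (5, 1)
7P: (5, 1) + (5, 6): same x and y₁ ≡ -y₂, so the sum is 𝒪.
7P = 𝒪, so the order is 7.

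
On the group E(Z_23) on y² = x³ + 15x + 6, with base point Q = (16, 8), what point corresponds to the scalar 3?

(3, 3)

Repeated addition: build up to 3Q.
2Q: tangent at (16, 8): λ = (3·16² + 15)/(2·8) ≡ 1/16. 16⁻¹ ≡ 13 (mod 23), so λ ≡ 1·13 ≡ 13.
  x = λ² - 16 - 16 = 169 - 32 ≡ 22; y = λ·(16 - 22) - 8 ≡ 6. → (22, 6)
3Q: (22, 6) + (16, 8). λ = (8 - 6)/(16 - 22) ≡ 2/17 mod 23. 17⁻¹ ≡ 19 (mod 23), so λ ≡ 15.
  x = λ² - 22 - 16 = 225 - 38 ≡ 3; y = λ·(22 - 3) - 6 ≡ 3. → (3, 3)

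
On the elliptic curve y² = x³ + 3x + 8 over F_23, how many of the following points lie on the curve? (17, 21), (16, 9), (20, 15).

(17, 21): 21² ≡ 4, rhs ≡ 4 → on.
(16, 9): 9² ≡ 12, rhs ≡ 12 → on.
(20, 15): 15² ≡ 18, rhs ≡ 18 → on.

3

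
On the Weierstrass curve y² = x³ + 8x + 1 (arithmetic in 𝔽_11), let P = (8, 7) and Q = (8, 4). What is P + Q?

The two points share x = 8 and their y-coordinates satisfy 7 + 4 ≡ 0 (mod 11), so they are inverses. Their sum is the point at infinity.

O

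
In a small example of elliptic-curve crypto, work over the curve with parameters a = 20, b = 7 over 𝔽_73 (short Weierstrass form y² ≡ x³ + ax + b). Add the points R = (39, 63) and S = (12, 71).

(31, 59)

(39, 63) + (12, 71). λ = (71 - 63)/(12 - 39) ≡ 8/46 mod 73. 46⁻¹ ≡ 27 (mod 73), so λ ≡ 70.
  x = λ² - 39 - 12 = 4900 - 51 ≡ 31; y = λ·(39 - 31) - 63 ≡ 59. → (31, 59)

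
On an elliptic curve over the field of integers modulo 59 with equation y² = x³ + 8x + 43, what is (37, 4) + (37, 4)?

tangent at (37, 4): λ = (3·37² + 8)/(2·4) ≡ 44/8. 8⁻¹ ≡ 37 (mod 59), so λ ≡ 44·37 ≡ 35.
  x = λ² - 37 - 37 = 1225 - 74 ≡ 30; y = λ·(37 - 30) - 4 ≡ 5. → (30, 5)

(30, 5)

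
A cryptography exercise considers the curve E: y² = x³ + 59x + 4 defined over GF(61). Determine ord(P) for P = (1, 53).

2P: tangent at (1, 53): λ = (3·1² + 59)/(2·53) ≡ 1/45. 45⁻¹ ≡ 19 (mod 61), so λ ≡ 1·19 ≡ 19.
  x = λ² - 1 - 1 = 361 - 2 ≡ 54; y = λ·(1 - 54) - 53 ≡ 38. → (54, 38)
3P: (54, 38) + (1, 53). λ = (53 - 38)/(1 - 54) ≡ 15/8 mod 61. 8⁻¹ ≡ 23 (mod 61) since 8·23 = 184 ≡ 1, so λ ≡ 40.
  x = λ² - 54 - 1 = 1600 - 55 ≡ 20; y = λ·(54 - 20) - 38 ≡ 41. → (20, 41)
4P: (20, 41) + (1, 53). λ = (53 - 41)/(1 - 20) ≡ 12/42 mod 61. 42⁻¹ ≡ 16 (mod 61) since 42·16 = 672 ≡ 1, so λ ≡ 9.
  x = λ² - 20 - 1 = 81 - 21 ≡ 60; y = λ·(20 - 60) - 41 ≡ 26. → (60, 26)
5P: (60, 26) + (1, 53). λ = (53 - 26)/(1 - 60) ≡ 27/2 mod 61. 2⁻¹ ≡ 31 (mod 61), so λ ≡ 44.
  x = λ² - 60 - 1 = 1936 - 61 ≡ 45; y = λ·(60 - 45) - 26 ≡ 24. → (45, 24)
6P: (45, 24) + (1, 53). λ = (53 - 24)/(1 - 45) ≡ 29/17 mod 61. 17⁻¹ ≡ 18 (mod 61), so λ ≡ 34.
  x = λ² - 45 - 1 = 1156 - 46 ≡ 12; y = λ·(45 - 12) - 24 ≡ 0. → (12, 0)
7P: (12, 0) + (1, 53). λ = (53 - 0)/(1 - 12) ≡ 53/50 mod 61. 50⁻¹ ≡ 11 (mod 61) since 50·11 = 550 ≡ 1, so λ ≡ 34.
  x = λ² - 12 - 1 = 1156 - 13 ≡ 45; y = λ·(12 - 45) - 0 ≡ 37. → (45, 37)
8P: (45, 37) + (1, 53). λ = (53 - 37)/(1 - 45) ≡ 16/17 mod 61. 17⁻¹ ≡ 18 (mod 61) since 17·18 = 306 ≡ 1, so λ ≡ 44.
  x = λ² - 45 - 1 = 1936 - 46 ≡ 60; y = λ·(45 - 60) - 37 ≡ 35. → (60, 35)
9P: (60, 35) + (1, 53). λ = (53 - 35)/(1 - 60) ≡ 18/2 mod 61. 2⁻¹ ≡ 31 (mod 61) since 2·31 = 62 ≡ 1, so λ ≡ 9.
  x = λ² - 60 - 1 = 81 - 61 ≡ 20; y = λ·(60 - 20) - 35 ≡ 20. → (20, 20)
10P: (20, 20) + (1, 53). λ = (53 - 20)/(1 - 20) ≡ 33/42 mod 61. 42⁻¹ ≡ 16 (mod 61) since 42·16 = 672 ≡ 1, so λ ≡ 40.
  x = λ² - 20 - 1 = 1600 - 21 ≡ 54; y = λ·(20 - 54) - 20 ≡ 23. → (54, 23)
11P: (54, 23) + (1, 53). λ = (53 - 23)/(1 - 54) ≡ 30/8 mod 61. 8⁻¹ ≡ 23 (mod 61) since 8·23 = 184 ≡ 1, so λ ≡ 19.
  x = λ² - 54 - 1 = 361 - 55 ≡ 1; y = λ·(54 - 1) - 23 ≡ 8. → (1, 8)
12P: (1, 8) + (1, 53): same x and y₁ ≡ -y₂, so the sum is the point at infinity.
12P = the point at infinity, so the order is 12.

12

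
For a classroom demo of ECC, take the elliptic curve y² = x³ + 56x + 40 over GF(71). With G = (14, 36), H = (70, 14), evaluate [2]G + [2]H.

(64, 21)

First 2G:
Repeated addition: build up to 2G.
2G: tangent at (14, 36): λ = (3·14² + 56)/(2·36) ≡ 5/1. 1⁻¹ ≡ 1 (mod 71) since 1·1 = 1 ≡ 1, so λ ≡ 5·1 ≡ 5.
  x = λ² - 14 - 14 = 25 - 28 ≡ 68; y = λ·(14 - 68) - 36 ≡ 49. → (68, 49)
2G = (68, 49).
Next 2H:
Repeated addition: build up to 2H.
2H: tangent at (70, 14): λ = (3·70² + 56)/(2·14) ≡ 59/28. 28⁻¹ ≡ 33 (mod 71), so λ ≡ 59·33 ≡ 30.
  x = λ² - 70 - 70 = 900 - 140 ≡ 50; y = λ·(70 - 50) - 14 ≡ 18. → (50, 18)
2H = (50, 18).
Finally 2G + 2H:
(68, 49) + (50, 18). λ = (18 - 49)/(50 - 68) ≡ 40/53 mod 71. 53⁻¹ ≡ 67 (mod 71) since 53·67 = 3551 ≡ 1, so λ ≡ 53.
  x = λ² - 68 - 50 = 2809 - 118 ≡ 64; y = λ·(68 - 64) - 49 ≡ 21. → (64, 21)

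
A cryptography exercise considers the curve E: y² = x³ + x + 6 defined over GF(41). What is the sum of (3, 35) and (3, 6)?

The two points share x = 3 and their y-coordinates satisfy 35 + 6 ≡ 0 (mod 41), so they are inverses. Their sum is ∞.

O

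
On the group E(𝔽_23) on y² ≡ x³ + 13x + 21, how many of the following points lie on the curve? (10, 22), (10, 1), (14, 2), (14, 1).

2

(10, 22): 22² ≡ 1, rhs ≡ 1 → on.
(10, 1): 1² ≡ 1, rhs ≡ 1 → on.
(14, 2): 2² ≡ 4, rhs ≡ 3 → off.
(14, 1): 1² ≡ 1, rhs ≡ 3 → off.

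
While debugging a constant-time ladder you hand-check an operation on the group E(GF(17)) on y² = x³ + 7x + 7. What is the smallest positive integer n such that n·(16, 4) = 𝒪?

2P: tangent at (16, 4): λ = (3·16² + 7)/(2·4) ≡ 10/8. 8⁻¹ ≡ 15 (mod 17), so λ ≡ 10·15 ≡ 14.
  x = λ² - 16 - 16 = 196 - 32 ≡ 11; y = λ·(16 - 11) - 4 ≡ 15. → (11, 15)
3P: (11, 15) + (16, 4). λ = (4 - 15)/(16 - 11) ≡ 6/5 mod 17. 5⁻¹ ≡ 7 (mod 17), so λ ≡ 8.
  x = λ² - 11 - 16 = 64 - 27 ≡ 3; y = λ·(11 - 3) - 15 ≡ 15. → (3, 15)
4P: (3, 15) + (16, 4). λ = (4 - 15)/(16 - 3) ≡ 6/13 mod 17. 13⁻¹ ≡ 4 (mod 17), so λ ≡ 7.
  x = λ² - 3 - 16 = 49 - 19 ≡ 13; y = λ·(3 - 13) - 15 ≡ 0. → (13, 0)
5P: (13, 0) + (16, 4). λ = (4 - 0)/(16 - 13) ≡ 4/3 mod 17. 3⁻¹ ≡ 6 (mod 17), so λ ≡ 7.
  x = λ² - 13 - 16 = 49 - 29 ≡ 3; y = λ·(13 - 3) - 0 ≡ 2. → (3, 2)
6P: (3, 2) + (16, 4). λ = (4 - 2)/(16 - 3) ≡ 2/13 mod 17. 13⁻¹ ≡ 4 (mod 17) since 13·4 = 52 ≡ 1, so λ ≡ 8.
  x = λ² - 3 - 16 = 64 - 19 ≡ 11; y = λ·(3 - 11) - 2 ≡ 2. → (11, 2)
7P: (11, 2) + (16, 4). λ = (4 - 2)/(16 - 11) ≡ 2/5 mod 17. 5⁻¹ ≡ 7 (mod 17) since 5·7 = 35 ≡ 1, so λ ≡ 14.
  x = λ² - 11 - 16 = 196 - 27 ≡ 16; y = λ·(11 - 16) - 2 ≡ 13. → (16, 13)
8P: (16, 13) + (16, 4): same x and y₁ ≡ -y₂, so the sum is 𝒪.
8P = 𝒪, so the order is 8.

8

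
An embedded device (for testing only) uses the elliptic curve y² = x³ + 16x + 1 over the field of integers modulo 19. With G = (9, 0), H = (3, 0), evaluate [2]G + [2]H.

First 2G:
Repeated addition: build up to 2G.
2G: (9, 0) + (9, 0): same x and y₁ ≡ -y₂, so the sum is ∞.
2G = ∞.
Next 2H:
Repeated addition: build up to 2H.
2H: (3, 0) + (3, 0): same x and y₁ ≡ -y₂, so the sum is ∞.
2H = ∞.
Finally 2G + 2H:
∞ + ∞ = ∞ (identity).

O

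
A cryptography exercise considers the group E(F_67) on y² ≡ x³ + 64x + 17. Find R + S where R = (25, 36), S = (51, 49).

(25, 36) + (51, 49). λ = (49 - 36)/(51 - 25) ≡ 13/26 mod 67. 26⁻¹ ≡ 49 (mod 67) since 26·49 = 1274 ≡ 1, so λ ≡ 34.
  x = λ² - 25 - 51 = 1156 - 76 ≡ 8; y = λ·(25 - 8) - 36 ≡ 6. → (8, 6)

(8, 6)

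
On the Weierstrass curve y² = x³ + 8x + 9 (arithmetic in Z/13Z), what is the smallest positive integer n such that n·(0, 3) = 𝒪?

2P: tangent at (0, 3): λ = (3·0² + 8)/(2·3) ≡ 8/6. 6⁻¹ ≡ 11 (mod 13), so λ ≡ 8·11 ≡ 10.
  x = λ² - 0 - 0 = 100 - 0 ≡ 9; y = λ·(0 - 9) - 3 ≡ 11. → (9, 11)
3P: (9, 11) + (0, 3). λ = (3 - 11)/(0 - 9) ≡ 5/4 mod 13. 4⁻¹ ≡ 10 (mod 13) since 4·10 = 40 ≡ 1, so λ ≡ 11.
  x = λ² - 9 - 0 = 121 - 9 ≡ 8; y = λ·(9 - 8) - 11 ≡ 0. → (8, 0)
4P: (8, 0) + (0, 3). λ = (3 - 0)/(0 - 8) ≡ 3/5 mod 13. 5⁻¹ ≡ 8 (mod 13), so λ ≡ 11.
  x = λ² - 8 - 0 = 121 - 8 ≡ 9; y = λ·(8 - 9) - 0 ≡ 2. → (9, 2)
5P: (9, 2) + (0, 3). λ = (3 - 2)/(0 - 9) ≡ 1/4 mod 13. 4⁻¹ ≡ 10 (mod 13) since 4·10 = 40 ≡ 1, so λ ≡ 10.
  x = λ² - 9 - 0 = 100 - 9 ≡ 0; y = λ·(9 - 0) - 2 ≡ 10. → (0, 10)
6P: (0, 10) + (0, 3): same x and y₁ ≡ -y₂, so the sum is 𝒪.
6P = 𝒪, so the order is 6.

6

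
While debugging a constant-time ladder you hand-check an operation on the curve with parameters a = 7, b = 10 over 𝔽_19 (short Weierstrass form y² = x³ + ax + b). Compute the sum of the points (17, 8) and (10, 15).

(12, 6)

(17, 8) + (10, 15). λ = (15 - 8)/(10 - 17) ≡ 7/12 mod 19. 12⁻¹ ≡ 8 (mod 19), so λ ≡ 18.
  x = λ² - 17 - 10 = 324 - 27 ≡ 12; y = λ·(17 - 12) - 8 ≡ 6. → (12, 6)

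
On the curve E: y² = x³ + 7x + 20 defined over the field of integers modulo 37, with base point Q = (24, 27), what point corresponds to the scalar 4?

(23, 8)

Double-and-add on 4 = (100)₂. Start with Q = (24, 27) for the leading 1-bit.
double: tangent at (24, 27): λ = (3·24² + 7)/(2·27) ≡ 33/17. 17⁻¹ ≡ 24 (mod 37), so λ ≡ 33·24 ≡ 15.
  x = λ² - 24 - 24 = 225 - 48 ≡ 29; y = λ·(24 - 29) - 27 ≡ 9. → (29, 9)
double: tangent at (29, 9): λ = (3·29² + 7)/(2·9) ≡ 14/18. 18⁻¹ ≡ 35 (mod 37), so λ ≡ 14·35 ≡ 9.
  x = λ² - 29 - 29 = 81 - 58 ≡ 23; y = λ·(29 - 23) - 9 ≡ 8. → (23, 8)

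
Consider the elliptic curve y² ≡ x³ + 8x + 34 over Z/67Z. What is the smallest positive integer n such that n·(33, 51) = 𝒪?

2P: tangent at (33, 51): λ = (3·33² + 8)/(2·51) ≡ 59/35. 35⁻¹ ≡ 23 (mod 67) since 35·23 = 805 ≡ 1, so λ ≡ 59·23 ≡ 17.
  x = λ² - 33 - 33 = 289 - 66 ≡ 22; y = λ·(33 - 22) - 51 ≡ 2. → (22, 2)
3P: (22, 2) + (33, 51). λ = (51 - 2)/(33 - 22) ≡ 49/11 mod 67. 11⁻¹ ≡ 61 (mod 67) since 11·61 = 671 ≡ 1, so λ ≡ 41.
  x = λ² - 22 - 33 = 1681 - 55 ≡ 18; y = λ·(22 - 18) - 2 ≡ 28. → (18, 28)
4P: (18, 28) + (33, 51). λ = (51 - 28)/(33 - 18) ≡ 23/15 mod 67. 15⁻¹ ≡ 9 (mod 67) since 15·9 = 135 ≡ 1, so λ ≡ 6.
  x = λ² - 18 - 33 = 36 - 51 ≡ 52; y = λ·(18 - 52) - 28 ≡ 36. → (52, 36)
5P: (52, 36) + (33, 51). λ = (51 - 36)/(33 - 52) ≡ 15/48 mod 67. 48⁻¹ ≡ 7 (mod 67), so λ ≡ 38.
  x = λ² - 52 - 33 = 1444 - 85 ≡ 19; y = λ·(52 - 19) - 36 ≡ 12. → (19, 12)
6P: (19, 12) + (33, 51). λ = (51 - 12)/(33 - 19) ≡ 39/14 mod 67. 14⁻¹ ≡ 24 (mod 67) since 14·24 = 336 ≡ 1, so λ ≡ 65.
  x = λ² - 19 - 33 = 4225 - 52 ≡ 19; y = λ·(19 - 19) - 12 ≡ 55. → (19, 55)
7P: (19, 55) + (33, 51). λ = (51 - 55)/(33 - 19) ≡ 63/14 mod 67. 14⁻¹ ≡ 24 (mod 67) since 14·24 = 336 ≡ 1, so λ ≡ 38.
  x = λ² - 19 - 33 = 1444 - 52 ≡ 52; y = λ·(19 - 52) - 55 ≡ 31. → (52, 31)
8P: (52, 31) + (33, 51). λ = (51 - 31)/(33 - 52) ≡ 20/48 mod 67. 48⁻¹ ≡ 7 (mod 67), so λ ≡ 6.
  x = λ² - 52 - 33 = 36 - 85 ≡ 18; y = λ·(52 - 18) - 31 ≡ 39. → (18, 39)
9P: (18, 39) + (33, 51). λ = (51 - 39)/(33 - 18) ≡ 12/15 mod 67. 15⁻¹ ≡ 9 (mod 67), so λ ≡ 41.
  x = λ² - 18 - 33 = 1681 - 51 ≡ 22; y = λ·(18 - 22) - 39 ≡ 65. → (22, 65)
10P: (22, 65) + (33, 51). λ = (51 - 65)/(33 - 22) ≡ 53/11 mod 67. 11⁻¹ ≡ 61 (mod 67), so λ ≡ 17.
  x = λ² - 22 - 33 = 289 - 55 ≡ 33; y = λ·(22 - 33) - 65 ≡ 16. → (33, 16)
11P: (33, 16) + (33, 51): same x and y₁ ≡ -y₂, so the sum is 𝒪.
11P = 𝒪, so the order is 11.

11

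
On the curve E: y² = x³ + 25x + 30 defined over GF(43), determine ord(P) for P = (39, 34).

9

2P: tangent at (39, 34): λ = (3·39² + 25)/(2·34) ≡ 30/25. 25⁻¹ ≡ 31 (mod 43), so λ ≡ 30·31 ≡ 27.
  x = λ² - 39 - 39 = 729 - 78 ≡ 6; y = λ·(39 - 6) - 34 ≡ 40. → (6, 40)
3P: (6, 40) + (39, 34). λ = (34 - 40)/(39 - 6) ≡ 37/33 mod 43. 33⁻¹ ≡ 30 (mod 43) since 33·30 = 990 ≡ 1, so λ ≡ 35.
  x = λ² - 6 - 39 = 1225 - 45 ≡ 19; y = λ·(6 - 19) - 40 ≡ 21. → (19, 21)
4P: (19, 21) + (39, 34). λ = (34 - 21)/(39 - 19) ≡ 13/20 mod 43. 20⁻¹ ≡ 28 (mod 43), so λ ≡ 20.
  x = λ² - 19 - 39 = 400 - 58 ≡ 41; y = λ·(19 - 41) - 21 ≡ 12. → (41, 12)
5P: (41, 12) + (39, 34). λ = (34 - 12)/(39 - 41) ≡ 22/41 mod 43. 41⁻¹ ≡ 21 (mod 43), so λ ≡ 32.
  x = λ² - 41 - 39 = 1024 - 80 ≡ 41; y = λ·(41 - 41) - 12 ≡ 31. → (41, 31)
6P: (41, 31) + (39, 34). λ = (34 - 31)/(39 - 41) ≡ 3/41 mod 43. 41⁻¹ ≡ 21 (mod 43), so λ ≡ 20.
  x = λ² - 41 - 39 = 400 - 80 ≡ 19; y = λ·(41 - 19) - 31 ≡ 22. → (19, 22)
7P: (19, 22) + (39, 34). λ = (34 - 22)/(39 - 19) ≡ 12/20 mod 43. 20⁻¹ ≡ 28 (mod 43), so λ ≡ 35.
  x = λ² - 19 - 39 = 1225 - 58 ≡ 6; y = λ·(19 - 6) - 22 ≡ 3. → (6, 3)
8P: (6, 3) + (39, 34). λ = (34 - 3)/(39 - 6) ≡ 31/33 mod 43. 33⁻¹ ≡ 30 (mod 43), so λ ≡ 27.
  x = λ² - 6 - 39 = 729 - 45 ≡ 39; y = λ·(6 - 39) - 3 ≡ 9. → (39, 9)
9P: (39, 9) + (39, 34): same x and y₁ ≡ -y₂, so the sum is 𝒪.
9P = 𝒪, so the order is 9.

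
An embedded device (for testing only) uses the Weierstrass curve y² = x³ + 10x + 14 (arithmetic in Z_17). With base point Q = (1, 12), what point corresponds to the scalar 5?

Repeated addition: build up to 5Q.
2Q: tangent at (1, 12): λ = (3·1² + 10)/(2·12) ≡ 13/7. 7⁻¹ ≡ 5 (mod 17) since 7·5 = 35 ≡ 1, so λ ≡ 13·5 ≡ 14.
  x = λ² - 1 - 1 = 196 - 2 ≡ 7; y = λ·(1 - 7) - 12 ≡ 6. → (7, 6)
3Q: (7, 6) + (1, 12). λ = (12 - 6)/(1 - 7) ≡ 6/11 mod 17. 11⁻¹ ≡ 14 (mod 17), so λ ≡ 16.
  x = λ² - 7 - 1 = 256 - 8 ≡ 10; y = λ·(7 - 10) - 6 ≡ 14. → (10, 14)
4Q: (10, 14) + (1, 12). λ = (12 - 14)/(1 - 10) ≡ 15/8 mod 17. 8⁻¹ ≡ 15 (mod 17), so λ ≡ 4.
  x = λ² - 10 - 1 = 16 - 11 ≡ 5; y = λ·(10 - 5) - 14 ≡ 6. → (5, 6)
5Q: (5, 6) + (1, 12). λ = (12 - 6)/(1 - 5) ≡ 6/13 mod 17. 13⁻¹ ≡ 4 (mod 17) since 13·4 = 52 ≡ 1, so λ ≡ 7.
  x = λ² - 5 - 1 = 49 - 6 ≡ 9; y = λ·(5 - 9) - 6 ≡ 0. → (9, 0)

(9, 0)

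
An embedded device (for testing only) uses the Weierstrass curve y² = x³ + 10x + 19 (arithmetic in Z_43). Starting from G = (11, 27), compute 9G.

Repeated addition: build up to 9G.
2G: tangent at (11, 27): λ = (3·11² + 10)/(2·27) ≡ 29/11. 11⁻¹ ≡ 4 (mod 43), so λ ≡ 29·4 ≡ 30.
  x = λ² - 11 - 11 = 900 - 22 ≡ 18; y = λ·(11 - 18) - 27 ≡ 21. → (18, 21)
3G: (18, 21) + (11, 27). λ = (27 - 21)/(11 - 18) ≡ 6/36 mod 43. 36⁻¹ ≡ 6 (mod 43), so λ ≡ 36.
  x = λ² - 18 - 11 = 1296 - 29 ≡ 20; y = λ·(18 - 20) - 21 ≡ 36. → (20, 36)
4G: (20, 36) + (11, 27). λ = (27 - 36)/(11 - 20) ≡ 34/34 mod 43. 34⁻¹ ≡ 19 (mod 43), so λ ≡ 1.
  x = λ² - 20 - 11 = 1 - 31 ≡ 13; y = λ·(20 - 13) - 36 ≡ 14. → (13, 14)
5G: (13, 14) + (11, 27). λ = (27 - 14)/(11 - 13) ≡ 13/41 mod 43. 41⁻¹ ≡ 21 (mod 43), so λ ≡ 15.
  x = λ² - 13 - 11 = 225 - 24 ≡ 29; y = λ·(13 - 29) - 14 ≡ 4. → (29, 4)
6G: (29, 4) + (11, 27). λ = (27 - 4)/(11 - 29) ≡ 23/25 mod 43. 25⁻¹ ≡ 31 (mod 43), so λ ≡ 25.
  x = λ² - 29 - 11 = 625 - 40 ≡ 26; y = λ·(29 - 26) - 4 ≡ 28. → (26, 28)
7G: (26, 28) + (11, 27). λ = (27 - 28)/(11 - 26) ≡ 42/28 mod 43. 28⁻¹ ≡ 20 (mod 43), so λ ≡ 23.
  x = λ² - 26 - 11 = 529 - 37 ≡ 19; y = λ·(26 - 19) - 28 ≡ 4. → (19, 4)
8G: (19, 4) + (11, 27). λ = (27 - 4)/(11 - 19) ≡ 23/35 mod 43. 35⁻¹ ≡ 16 (mod 43), so λ ≡ 24.
  x = λ² - 19 - 11 = 576 - 30 ≡ 30; y = λ·(19 - 30) - 4 ≡ 33. → (30, 33)
9G: (30, 33) + (11, 27). λ = (27 - 33)/(11 - 30) ≡ 37/24 mod 43. 24⁻¹ ≡ 9 (mod 43), so λ ≡ 32.
  x = λ² - 30 - 11 = 1024 - 41 ≡ 37; y = λ·(30 - 37) - 33 ≡ 1. → (37, 1)

(37, 1)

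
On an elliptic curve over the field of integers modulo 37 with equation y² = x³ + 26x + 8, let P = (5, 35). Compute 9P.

Double-and-add on 9 = (1001)₂. Start with P = (5, 35) for the leading 1-bit.
double: tangent at (5, 35): λ = (3·5² + 26)/(2·35) ≡ 27/33. 33⁻¹ ≡ 9 (mod 37), so λ ≡ 27·9 ≡ 21.
  x = λ² - 5 - 5 = 441 - 10 ≡ 24; y = λ·(5 - 24) - 35 ≡ 10. → (24, 10)
double: tangent at (24, 10): λ = (3·24² + 26)/(2·10) ≡ 15/20. 20⁻¹ ≡ 13 (mod 37) since 20·13 = 260 ≡ 1, so λ ≡ 15·13 ≡ 10.
  x = λ² - 24 - 24 = 100 - 48 ≡ 15; y = λ·(24 - 15) - 10 ≡ 6. → (15, 6)
double: tangent at (15, 6): λ = (3·15² + 26)/(2·6) ≡ 35/12. 12⁻¹ ≡ 34 (mod 37), so λ ≡ 35·34 ≡ 6.
  x = λ² - 15 - 15 = 36 - 30 ≡ 6; y = λ·(15 - 6) - 6 ≡ 11. → (6, 11)
add P: (6, 11) + (5, 35). λ = (35 - 11)/(5 - 6) ≡ 24/36 mod 37. 36⁻¹ ≡ 36 (mod 37), so λ ≡ 13.
  x = λ² - 6 - 5 = 169 - 11 ≡ 10; y = λ·(6 - 10) - 11 ≡ 11. → (10, 11)

(10, 11)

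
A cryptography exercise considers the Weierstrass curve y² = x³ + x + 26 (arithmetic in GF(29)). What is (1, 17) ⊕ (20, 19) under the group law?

(15, 9)

(1, 17) + (20, 19). λ = (19 - 17)/(20 - 1) ≡ 2/19 mod 29. 19⁻¹ ≡ 26 (mod 29), so λ ≡ 23.
  x = λ² - 1 - 20 = 529 - 21 ≡ 15; y = λ·(1 - 15) - 17 ≡ 9. → (15, 9)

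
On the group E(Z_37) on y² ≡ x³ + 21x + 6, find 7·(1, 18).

Write P = (1, 18).
Double-and-add on 7 = (111)₂. Start with P = (1, 18) for the leading 1-bit.
double: tangent at (1, 18): λ = (3·1² + 21)/(2·18) ≡ 24/36. 36⁻¹ ≡ 36 (mod 37), so λ ≡ 24·36 ≡ 13.
  x = λ² - 1 - 1 = 169 - 2 ≡ 19; y = λ·(1 - 19) - 18 ≡ 7. → (19, 7)
add P: (19, 7) + (1, 18). λ = (18 - 7)/(1 - 19) ≡ 11/19 mod 37. 19⁻¹ ≡ 2 (mod 37), so λ ≡ 22.
  x = λ² - 19 - 1 = 484 - 20 ≡ 20; y = λ·(19 - 20) - 7 ≡ 8. → (20, 8)
double: tangent at (20, 8): λ = (3·20² + 21)/(2·8) ≡ 0/16. 16⁻¹ ≡ 7 (mod 37), so λ ≡ 0·7 ≡ 0.
  x = λ² - 20 - 20 = 0 - 40 ≡ 34; y = λ·(20 - 34) - 8 ≡ 29. → (34, 29)
add P: (34, 29) + (1, 18). λ = (18 - 29)/(1 - 34) ≡ 26/4 mod 37. 4⁻¹ ≡ 28 (mod 37), so λ ≡ 25.
  x = λ² - 34 - 1 = 625 - 35 ≡ 35; y = λ·(34 - 35) - 29 ≡ 20. → (35, 20)

(35, 20)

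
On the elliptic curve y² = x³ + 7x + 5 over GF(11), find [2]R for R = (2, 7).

tangent at (2, 7): λ = (3·2² + 7)/(2·7) ≡ 8/3. 3⁻¹ ≡ 4 (mod 11), so λ ≡ 8·4 ≡ 10.
  x = λ² - 2 - 2 = 100 - 4 ≡ 8; y = λ·(2 - 8) - 7 ≡ 10. → (8, 10)

(8, 10)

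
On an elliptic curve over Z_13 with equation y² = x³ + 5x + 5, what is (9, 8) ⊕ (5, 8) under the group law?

(12, 5)

(9, 8) + (5, 8). λ = (8 - 8)/(5 - 9) ≡ 0/9 mod 13. 9⁻¹ ≡ 3 (mod 13), so λ ≡ 0.
  x = λ² - 9 - 5 = 0 - 14 ≡ 12; y = λ·(9 - 12) - 8 ≡ 5. → (12, 5)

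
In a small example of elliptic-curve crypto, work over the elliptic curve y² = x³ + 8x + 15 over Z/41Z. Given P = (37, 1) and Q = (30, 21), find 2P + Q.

(16, 37)

First 2P:
Repeated addition: build up to 2P.
2P: tangent at (37, 1): λ = (3·37² + 8)/(2·1) ≡ 15/2. 2⁻¹ ≡ 21 (mod 41) since 2·21 = 42 ≡ 1, so λ ≡ 15·21 ≡ 28.
  x = λ² - 37 - 37 = 784 - 74 ≡ 13; y = λ·(37 - 13) - 1 ≡ 15. → (13, 15)
2P = (13, 15).
Finally 2P + Q:
(13, 15) + (30, 21). λ = (21 - 15)/(30 - 13) ≡ 6/17 mod 41. 17⁻¹ ≡ 29 (mod 41), so λ ≡ 10.
  x = λ² - 13 - 30 = 100 - 43 ≡ 16; y = λ·(13 - 16) - 15 ≡ 37. → (16, 37)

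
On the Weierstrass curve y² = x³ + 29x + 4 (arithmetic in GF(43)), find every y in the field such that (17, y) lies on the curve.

11, 32

x³ + 29x + 4 = 5410 ≡ 35 (mod 43).
Square roots of 35 mod 43: 11 and 32 (since 11² = 121 ≡ 35).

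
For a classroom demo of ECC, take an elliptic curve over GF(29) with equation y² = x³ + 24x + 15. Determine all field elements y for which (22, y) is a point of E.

x³ + 24x + 15 = 11191 ≡ 26 (mod 29).
26 is a non-residue mod 29; no y exists.

none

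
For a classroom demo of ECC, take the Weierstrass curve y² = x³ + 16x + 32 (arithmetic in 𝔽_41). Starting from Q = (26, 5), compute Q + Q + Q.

(4, 18)

Repeated addition: build up to 3Q.
2Q: tangent at (26, 5): λ = (3·26² + 16)/(2·5) ≡ 35/10. 10⁻¹ ≡ 37 (mod 41), so λ ≡ 35·37 ≡ 24.
  x = λ² - 26 - 26 = 576 - 52 ≡ 32; y = λ·(26 - 32) - 5 ≡ 15. → (32, 15)
3Q: (32, 15) + (26, 5). λ = (5 - 15)/(26 - 32) ≡ 31/35 mod 41. 35⁻¹ ≡ 34 (mod 41) since 35·34 = 1190 ≡ 1, so λ ≡ 29.
  x = λ² - 32 - 26 = 841 - 58 ≡ 4; y = λ·(32 - 4) - 15 ≡ 18. → (4, 18)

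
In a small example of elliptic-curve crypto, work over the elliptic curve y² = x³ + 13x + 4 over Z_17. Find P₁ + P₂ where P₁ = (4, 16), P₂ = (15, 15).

(4, 16) + (15, 15). λ = (15 - 16)/(15 - 4) ≡ 16/11 mod 17. 11⁻¹ ≡ 14 (mod 17), so λ ≡ 3.
  x = λ² - 4 - 15 = 9 - 19 ≡ 7; y = λ·(4 - 7) - 16 ≡ 9. → (7, 9)

(7, 9)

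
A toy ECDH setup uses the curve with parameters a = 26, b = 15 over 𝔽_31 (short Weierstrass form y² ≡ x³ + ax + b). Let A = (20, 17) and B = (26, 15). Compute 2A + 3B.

(4, 11)

First 2A:
Repeated addition: build up to 2A.
2A: tangent at (20, 17): λ = (3·20² + 26)/(2·17) ≡ 17/3. 3⁻¹ ≡ 21 (mod 31), so λ ≡ 17·21 ≡ 16.
  x = λ² - 20 - 20 = 256 - 40 ≡ 30; y = λ·(20 - 30) - 17 ≡ 9. → (30, 9)
2A = (30, 9).
Next 3B:
Repeated addition: build up to 3B.
2B: tangent at (26, 15): λ = (3·26² + 26)/(2·15) ≡ 8/30. 30⁻¹ ≡ 30 (mod 31) since 30·30 = 900 ≡ 1, so λ ≡ 8·30 ≡ 23.
  x = λ² - 26 - 26 = 529 - 52 ≡ 12; y = λ·(26 - 12) - 15 ≡ 28. → (12, 28)
3B: (12, 28) + (26, 15). λ = (15 - 28)/(26 - 12) ≡ 18/14 mod 31. 14⁻¹ ≡ 20 (mod 31) since 14·20 = 280 ≡ 1, so λ ≡ 19.
  x = λ² - 12 - 26 = 361 - 38 ≡ 13; y = λ·(12 - 13) - 28 ≡ 15. → (13, 15)
3B = (13, 15).
Finally 2A + 3B:
(30, 9) + (13, 15). λ = (15 - 9)/(13 - 30) ≡ 6/14 mod 31. 14⁻¹ ≡ 20 (mod 31) since 14·20 = 280 ≡ 1, so λ ≡ 27.
  x = λ² - 30 - 13 = 729 - 43 ≡ 4; y = λ·(30 - 4) - 9 ≡ 11. → (4, 11)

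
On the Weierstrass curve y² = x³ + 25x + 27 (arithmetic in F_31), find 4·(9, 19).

(23, 20)

Write Q = (9, 19).
Double-and-add on 4 = (100)₂. Start with Q = (9, 19) for the leading 1-bit.
double: tangent at (9, 19): λ = (3·9² + 25)/(2·19) ≡ 20/7. 7⁻¹ ≡ 9 (mod 31) since 7·9 = 63 ≡ 1, so λ ≡ 20·9 ≡ 25.
  x = λ² - 9 - 9 = 625 - 18 ≡ 18; y = λ·(9 - 18) - 19 ≡ 4. → (18, 4)
double: tangent at (18, 4): λ = (3·18² + 25)/(2·4) ≡ 5/8. 8⁻¹ ≡ 4 (mod 31) since 8·4 = 32 ≡ 1, so λ ≡ 5·4 ≡ 20.
  x = λ² - 18 - 18 = 400 - 36 ≡ 23; y = λ·(18 - 23) - 4 ≡ 20. → (23, 20)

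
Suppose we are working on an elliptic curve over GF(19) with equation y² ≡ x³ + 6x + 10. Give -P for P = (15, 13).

-(15, 13) = (15, -13 mod 19) = (15, 6).

(15, 6)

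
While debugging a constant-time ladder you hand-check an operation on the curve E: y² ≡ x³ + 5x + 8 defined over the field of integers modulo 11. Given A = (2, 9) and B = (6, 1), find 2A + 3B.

First 2A:
Repeated addition: build up to 2A.
2A: tangent at (2, 9): λ = (3·2² + 5)/(2·9) ≡ 6/7. 7⁻¹ ≡ 8 (mod 11), so λ ≡ 6·8 ≡ 4.
  x = λ² - 2 - 2 = 16 - 4 ≡ 1; y = λ·(2 - 1) - 9 ≡ 6. → (1, 6)
2A = (1, 6).
Next 3B:
Repeated addition: build up to 3B.
2B: tangent at (6, 1): λ = (3·6² + 5)/(2·1) ≡ 3/2. 2⁻¹ ≡ 6 (mod 11) since 2·6 = 12 ≡ 1, so λ ≡ 3·6 ≡ 7.
  x = λ² - 6 - 6 = 49 - 12 ≡ 4; y = λ·(6 - 4) - 1 ≡ 2. → (4, 2)
3B: (4, 2) + (6, 1). λ = (1 - 2)/(6 - 4) ≡ 10/2 mod 11. 2⁻¹ ≡ 6 (mod 11), so λ ≡ 5.
  x = λ² - 4 - 6 = 25 - 10 ≡ 4; y = λ·(4 - 4) - 2 ≡ 9. → (4, 9)
3B = (4, 9).
Finally 2A + 3B:
(1, 6) + (4, 9). λ = (9 - 6)/(4 - 1) ≡ 3/3 mod 11. 3⁻¹ ≡ 4 (mod 11), so λ ≡ 1.
  x = λ² - 1 - 4 = 1 - 5 ≡ 7; y = λ·(1 - 7) - 6 ≡ 10. → (7, 10)

(7, 10)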